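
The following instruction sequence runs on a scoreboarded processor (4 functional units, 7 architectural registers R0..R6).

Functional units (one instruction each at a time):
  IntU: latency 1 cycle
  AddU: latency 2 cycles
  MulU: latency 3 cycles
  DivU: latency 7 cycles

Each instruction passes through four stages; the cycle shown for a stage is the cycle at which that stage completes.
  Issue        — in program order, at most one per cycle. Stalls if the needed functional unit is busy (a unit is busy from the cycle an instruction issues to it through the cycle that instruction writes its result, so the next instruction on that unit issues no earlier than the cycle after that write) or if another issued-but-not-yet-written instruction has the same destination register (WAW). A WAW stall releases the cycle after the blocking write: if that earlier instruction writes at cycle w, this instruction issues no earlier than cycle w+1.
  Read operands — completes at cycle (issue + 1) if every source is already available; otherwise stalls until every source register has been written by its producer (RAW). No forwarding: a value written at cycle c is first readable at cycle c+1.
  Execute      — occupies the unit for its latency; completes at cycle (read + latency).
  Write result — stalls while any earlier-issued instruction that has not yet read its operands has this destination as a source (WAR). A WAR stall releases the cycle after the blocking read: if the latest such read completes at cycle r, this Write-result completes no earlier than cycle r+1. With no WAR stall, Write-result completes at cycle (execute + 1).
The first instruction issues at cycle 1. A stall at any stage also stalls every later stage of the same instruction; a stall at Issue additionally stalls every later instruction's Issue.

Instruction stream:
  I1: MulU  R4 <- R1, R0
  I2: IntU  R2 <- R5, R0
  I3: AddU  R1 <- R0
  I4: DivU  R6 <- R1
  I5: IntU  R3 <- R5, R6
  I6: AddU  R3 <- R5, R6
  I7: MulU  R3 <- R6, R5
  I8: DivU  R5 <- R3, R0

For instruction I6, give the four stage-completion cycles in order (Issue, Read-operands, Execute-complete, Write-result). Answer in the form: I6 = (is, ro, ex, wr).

I1: IS=1 RO=2 EX=5 WR=6
I2: IS=2 RO=3 EX=4 WR=5
I3: IS=3 RO=4 EX=6 WR=7
I4: IS=4 RO=8 EX=15 WR=16  [RAW R1: wait I3 write@7]
I5: IS=6 RO=17 EX=18 WR=19  [struct: IntU busy until I2 writes@5; RAW R6: wait I4 write@16]
I6: IS=20 RO=21 EX=23 WR=24  [WAW R3: wait I5 write@19]
I7: IS=25 RO=26 EX=29 WR=30  [WAW R3: wait I6 write@24]
I8: IS=26 RO=31 EX=38 WR=39  [RAW R3: wait I7 write@30]

I6 = (20, 21, 23, 24)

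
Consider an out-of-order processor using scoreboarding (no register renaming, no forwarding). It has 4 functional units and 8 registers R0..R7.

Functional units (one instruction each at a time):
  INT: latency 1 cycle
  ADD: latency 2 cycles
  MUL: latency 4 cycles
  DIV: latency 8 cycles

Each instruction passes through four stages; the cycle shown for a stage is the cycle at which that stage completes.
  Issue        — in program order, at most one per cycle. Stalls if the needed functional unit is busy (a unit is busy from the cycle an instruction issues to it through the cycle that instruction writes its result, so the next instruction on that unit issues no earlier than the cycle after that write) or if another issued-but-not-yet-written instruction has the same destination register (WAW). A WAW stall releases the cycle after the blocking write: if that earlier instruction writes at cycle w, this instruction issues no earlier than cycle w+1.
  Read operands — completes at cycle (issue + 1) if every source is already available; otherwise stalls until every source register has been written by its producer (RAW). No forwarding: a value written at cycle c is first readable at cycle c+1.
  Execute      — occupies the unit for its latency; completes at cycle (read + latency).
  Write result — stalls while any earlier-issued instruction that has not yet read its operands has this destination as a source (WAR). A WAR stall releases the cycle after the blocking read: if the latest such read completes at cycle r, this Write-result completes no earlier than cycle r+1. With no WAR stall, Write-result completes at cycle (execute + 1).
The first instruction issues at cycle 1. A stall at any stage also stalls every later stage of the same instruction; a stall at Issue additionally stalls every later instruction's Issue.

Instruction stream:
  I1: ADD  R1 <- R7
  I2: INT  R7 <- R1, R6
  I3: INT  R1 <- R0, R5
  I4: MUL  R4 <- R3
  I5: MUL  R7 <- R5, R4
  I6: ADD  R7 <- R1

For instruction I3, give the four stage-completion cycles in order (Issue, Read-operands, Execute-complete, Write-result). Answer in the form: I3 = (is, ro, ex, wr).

I3 = (9, 10, 11, 12)

I1 -> (1, 2, 4, 5)
I2 -> (2, 6, 7, 8)  // RAW R1: wait I1 write@5
I3 -> (9, 10, 11, 12)  // struct: INT busy until I2 writes@8
I4 -> (10, 11, 15, 16)
I5 -> (17, 18, 22, 23)  // struct: MUL busy until I4 writes@16
I6 -> (24, 25, 27, 28)  // WAW R7: wait I5 write@23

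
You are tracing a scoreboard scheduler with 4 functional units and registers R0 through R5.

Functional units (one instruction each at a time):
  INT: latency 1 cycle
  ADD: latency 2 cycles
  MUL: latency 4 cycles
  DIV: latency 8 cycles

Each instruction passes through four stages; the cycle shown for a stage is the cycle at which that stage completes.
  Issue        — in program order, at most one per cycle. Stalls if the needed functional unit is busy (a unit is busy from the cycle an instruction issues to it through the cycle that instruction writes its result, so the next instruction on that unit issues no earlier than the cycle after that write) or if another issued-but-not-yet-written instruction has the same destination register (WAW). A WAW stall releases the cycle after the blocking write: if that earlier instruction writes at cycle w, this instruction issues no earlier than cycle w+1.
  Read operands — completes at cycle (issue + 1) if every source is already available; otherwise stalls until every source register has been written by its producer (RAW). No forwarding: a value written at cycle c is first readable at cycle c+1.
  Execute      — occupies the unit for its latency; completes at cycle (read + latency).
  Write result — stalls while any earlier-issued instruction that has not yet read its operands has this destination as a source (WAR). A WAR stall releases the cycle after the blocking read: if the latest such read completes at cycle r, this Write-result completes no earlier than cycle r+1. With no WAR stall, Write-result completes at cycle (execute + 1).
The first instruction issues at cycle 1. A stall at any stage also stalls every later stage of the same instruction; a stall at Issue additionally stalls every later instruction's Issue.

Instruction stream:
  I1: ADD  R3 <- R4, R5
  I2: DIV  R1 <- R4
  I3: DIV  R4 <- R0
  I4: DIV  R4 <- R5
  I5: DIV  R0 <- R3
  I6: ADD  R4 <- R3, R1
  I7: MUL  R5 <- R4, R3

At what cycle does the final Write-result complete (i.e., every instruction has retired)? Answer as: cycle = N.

cycle 1: I1 issues→ADD
cycle 2: I1 reads; I2 issues→DIV
cycle 3: I2 reads
cycle 4: I1 exec-done
cycle 5: I1 writes R3
cycle 11: I2 exec-done
cycle 12: I2 writes R1
cycle 13: I3 issues→DIV
cycle 14: I3 reads
cycle 22: I3 exec-done
cycle 23: I3 writes R4
cycle 24: I4 issues→DIV
cycle 25: I4 reads
cycle 33: I4 exec-done
cycle 34: I4 writes R4
cycle 35: I5 issues→DIV
cycle 36: I5 reads; I6 issues→ADD
cycle 37: I6 reads; I7 issues→MUL
cycle 39: I6 exec-done
cycle 40: I6 writes R4
cycle 41: I7 reads
cycle 44: I5 exec-done
cycle 45: I5 writes R0; I7 exec-done
cycle 46: I7 writes R5

cycle = 46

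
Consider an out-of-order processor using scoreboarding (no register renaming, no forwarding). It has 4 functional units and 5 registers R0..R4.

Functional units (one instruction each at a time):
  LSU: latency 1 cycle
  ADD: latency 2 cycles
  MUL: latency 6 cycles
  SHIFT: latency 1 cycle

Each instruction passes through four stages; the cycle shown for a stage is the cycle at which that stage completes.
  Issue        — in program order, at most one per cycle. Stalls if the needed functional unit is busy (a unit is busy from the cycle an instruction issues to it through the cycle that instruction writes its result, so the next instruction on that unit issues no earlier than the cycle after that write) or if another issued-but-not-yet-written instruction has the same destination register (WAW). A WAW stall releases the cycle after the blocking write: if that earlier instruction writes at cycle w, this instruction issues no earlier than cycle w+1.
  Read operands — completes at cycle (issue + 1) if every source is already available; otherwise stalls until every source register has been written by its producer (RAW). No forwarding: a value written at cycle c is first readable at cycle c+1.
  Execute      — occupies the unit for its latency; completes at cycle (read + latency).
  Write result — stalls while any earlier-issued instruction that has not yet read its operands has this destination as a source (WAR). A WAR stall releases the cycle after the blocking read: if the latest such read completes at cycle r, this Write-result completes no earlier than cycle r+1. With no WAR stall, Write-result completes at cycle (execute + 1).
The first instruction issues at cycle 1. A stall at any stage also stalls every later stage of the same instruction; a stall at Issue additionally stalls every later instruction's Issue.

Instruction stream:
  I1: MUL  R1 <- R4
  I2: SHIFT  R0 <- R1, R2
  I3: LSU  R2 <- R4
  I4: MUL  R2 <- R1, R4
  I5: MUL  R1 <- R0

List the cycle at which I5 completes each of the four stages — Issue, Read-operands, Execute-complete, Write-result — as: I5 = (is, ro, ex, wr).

[1] I1→MUL
[2] I1 RO, I2→SHIFT
[3] I3→LSU
[4] I3 RO
[5] I3 EX
[8] I1 EX
[9] I1 WR R1
[10] I2 RO
[11] I2 EX, I3 WR R2
[12] I2 WR R0, I4→MUL
[13] I4 RO
[19] I4 EX
[20] I4 WR R2
[21] I5→MUL
[22] I5 RO
[28] I5 EX
[29] I5 WR R1

I5 = (21, 22, 28, 29)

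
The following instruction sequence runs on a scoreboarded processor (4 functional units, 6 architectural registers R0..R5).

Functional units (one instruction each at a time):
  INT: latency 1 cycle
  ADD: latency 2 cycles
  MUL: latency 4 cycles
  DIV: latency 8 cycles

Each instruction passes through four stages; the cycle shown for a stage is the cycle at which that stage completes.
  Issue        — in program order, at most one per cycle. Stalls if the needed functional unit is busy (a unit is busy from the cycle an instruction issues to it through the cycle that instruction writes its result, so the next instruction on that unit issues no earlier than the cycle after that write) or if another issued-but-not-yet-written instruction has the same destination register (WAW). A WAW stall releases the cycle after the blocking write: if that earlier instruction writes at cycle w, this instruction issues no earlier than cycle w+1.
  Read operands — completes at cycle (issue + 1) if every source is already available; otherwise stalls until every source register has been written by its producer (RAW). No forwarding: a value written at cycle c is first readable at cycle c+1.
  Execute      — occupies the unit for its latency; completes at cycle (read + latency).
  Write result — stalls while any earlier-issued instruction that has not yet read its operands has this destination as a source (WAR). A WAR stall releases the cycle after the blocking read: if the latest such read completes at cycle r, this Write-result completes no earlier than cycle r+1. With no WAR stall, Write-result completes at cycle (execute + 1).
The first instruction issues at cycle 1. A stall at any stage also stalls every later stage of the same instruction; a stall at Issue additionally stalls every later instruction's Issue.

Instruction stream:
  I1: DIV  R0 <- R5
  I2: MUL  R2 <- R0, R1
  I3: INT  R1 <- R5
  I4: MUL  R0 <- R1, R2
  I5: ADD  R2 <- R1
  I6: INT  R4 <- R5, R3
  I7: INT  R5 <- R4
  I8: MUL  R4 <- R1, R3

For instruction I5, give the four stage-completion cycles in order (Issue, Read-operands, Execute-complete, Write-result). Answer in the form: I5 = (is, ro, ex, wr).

1) issue 1, read 2, done 10, write 11
2) issue 2, read 12, done 16, write 17  <RAW R0: wait I1 write@11>
3) issue 3, read 4, done 5, write 13  <WAR R1: wait I2 read@12>
4) issue 18, read 19, done 23, write 24  <struct: MUL busy until I2 writes@17>
5) issue 19, read 20, done 22, write 23
6) issue 20, read 21, done 22, write 23
7) issue 24, read 25, done 26, write 27  <struct: INT busy until I6 writes@23>
8) issue 25, read 26, done 30, write 31

I5 = (19, 20, 22, 23)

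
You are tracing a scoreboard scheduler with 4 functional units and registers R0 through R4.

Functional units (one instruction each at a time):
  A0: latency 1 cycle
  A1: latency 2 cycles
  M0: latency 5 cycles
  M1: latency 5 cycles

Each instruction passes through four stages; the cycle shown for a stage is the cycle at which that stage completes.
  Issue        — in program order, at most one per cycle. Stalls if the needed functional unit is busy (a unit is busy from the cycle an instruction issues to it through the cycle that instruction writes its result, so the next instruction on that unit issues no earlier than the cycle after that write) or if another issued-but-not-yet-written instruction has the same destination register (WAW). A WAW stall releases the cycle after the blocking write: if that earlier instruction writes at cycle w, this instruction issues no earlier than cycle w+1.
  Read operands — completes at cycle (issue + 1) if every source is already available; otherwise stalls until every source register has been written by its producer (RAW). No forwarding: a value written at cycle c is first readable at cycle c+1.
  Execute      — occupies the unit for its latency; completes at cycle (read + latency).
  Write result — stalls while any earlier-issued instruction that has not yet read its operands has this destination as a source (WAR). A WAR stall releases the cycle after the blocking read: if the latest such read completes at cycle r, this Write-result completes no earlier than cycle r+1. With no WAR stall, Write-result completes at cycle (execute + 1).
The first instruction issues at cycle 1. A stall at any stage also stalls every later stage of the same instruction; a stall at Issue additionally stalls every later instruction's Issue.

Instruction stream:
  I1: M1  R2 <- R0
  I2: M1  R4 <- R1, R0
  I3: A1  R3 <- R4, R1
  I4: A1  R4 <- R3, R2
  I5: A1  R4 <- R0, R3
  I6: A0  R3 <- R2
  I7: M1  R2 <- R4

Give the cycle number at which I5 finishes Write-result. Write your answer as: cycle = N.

t=1  I1 issues→M1
t=2  I1 reads
t=7  I1 exec-done
t=8  I1 writes R2
t=9  I2 issues→M1
t=10  I2 reads; I3 issues→A1
t=15  I2 exec-done
t=16  I2 writes R4
t=17  I3 reads
t=19  I3 exec-done
t=20  I3 writes R3
t=21  I4 issues→A1
t=22  I4 reads
t=24  I4 exec-done
t=25  I4 writes R4
t=26  I5 issues→A1
t=27  I5 reads; I6 issues→A0
t=28  I6 reads; I7 issues→M1
t=29  I5 exec-done; I6 exec-done
t=30  I5 writes R4; I6 writes R3
t=31  I7 reads
t=36  I7 exec-done
t=37  I7 writes R2

cycle = 30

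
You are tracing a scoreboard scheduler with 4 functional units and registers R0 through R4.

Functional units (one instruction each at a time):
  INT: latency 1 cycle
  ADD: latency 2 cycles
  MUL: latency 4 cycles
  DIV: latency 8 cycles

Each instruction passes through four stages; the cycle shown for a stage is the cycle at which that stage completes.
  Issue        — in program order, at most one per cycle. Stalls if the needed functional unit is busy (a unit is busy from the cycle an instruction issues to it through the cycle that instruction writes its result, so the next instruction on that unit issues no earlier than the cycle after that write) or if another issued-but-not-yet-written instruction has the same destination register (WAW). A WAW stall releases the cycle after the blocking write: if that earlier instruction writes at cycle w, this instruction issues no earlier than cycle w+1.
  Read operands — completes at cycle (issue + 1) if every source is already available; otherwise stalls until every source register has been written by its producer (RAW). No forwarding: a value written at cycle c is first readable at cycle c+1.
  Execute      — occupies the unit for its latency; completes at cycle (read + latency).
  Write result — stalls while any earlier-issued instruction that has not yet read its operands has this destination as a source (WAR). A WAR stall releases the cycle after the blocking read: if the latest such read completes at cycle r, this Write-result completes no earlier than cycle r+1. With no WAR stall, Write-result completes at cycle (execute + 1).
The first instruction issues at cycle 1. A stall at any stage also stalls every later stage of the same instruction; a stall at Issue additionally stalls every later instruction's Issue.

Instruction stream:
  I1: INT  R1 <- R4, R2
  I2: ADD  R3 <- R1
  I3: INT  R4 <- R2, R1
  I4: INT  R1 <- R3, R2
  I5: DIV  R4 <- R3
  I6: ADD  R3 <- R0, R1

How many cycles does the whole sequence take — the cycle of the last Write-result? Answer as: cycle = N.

[1] I1 issues→INT
[2] I1 reads · I2 issues→ADD
[3] I1 exec-done
[4] I1 writes R1
[5] I2 reads · I3 issues→INT
[6] I3 reads
[7] I2 exec-done · I3 exec-done
[8] I2 writes R3 · I3 writes R4
[9] I4 issues→INT
[10] I4 reads · I5 issues→DIV
[11] I4 exec-done · I5 reads · I6 issues→ADD
[12] I4 writes R1
[13] I6 reads
[15] I6 exec-done
[16] I6 writes R3
[19] I5 exec-done
[20] I5 writes R4

cycle = 20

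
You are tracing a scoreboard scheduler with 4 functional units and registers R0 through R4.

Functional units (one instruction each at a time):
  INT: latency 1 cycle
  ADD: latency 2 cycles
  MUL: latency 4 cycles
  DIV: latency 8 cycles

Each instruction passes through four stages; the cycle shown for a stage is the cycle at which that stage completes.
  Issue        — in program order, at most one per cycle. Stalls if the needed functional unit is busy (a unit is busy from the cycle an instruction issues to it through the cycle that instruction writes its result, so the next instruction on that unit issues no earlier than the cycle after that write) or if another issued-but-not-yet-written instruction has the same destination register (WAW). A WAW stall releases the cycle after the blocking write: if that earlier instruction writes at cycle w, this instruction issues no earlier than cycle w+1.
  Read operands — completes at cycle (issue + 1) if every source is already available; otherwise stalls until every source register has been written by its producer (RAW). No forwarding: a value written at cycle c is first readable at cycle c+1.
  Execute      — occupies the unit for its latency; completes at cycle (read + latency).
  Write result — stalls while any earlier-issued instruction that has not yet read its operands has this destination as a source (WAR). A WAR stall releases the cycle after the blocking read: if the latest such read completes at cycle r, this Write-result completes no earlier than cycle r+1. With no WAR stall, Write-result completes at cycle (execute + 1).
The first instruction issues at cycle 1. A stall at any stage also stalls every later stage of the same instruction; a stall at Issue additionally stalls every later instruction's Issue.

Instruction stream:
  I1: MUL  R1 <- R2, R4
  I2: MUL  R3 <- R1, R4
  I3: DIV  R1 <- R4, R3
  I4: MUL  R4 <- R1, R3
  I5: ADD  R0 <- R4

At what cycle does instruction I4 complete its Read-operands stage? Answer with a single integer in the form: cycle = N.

cycle = 25

t=1  issue I1 (MUL)
t=2  I1 read-ops
t=6  I1 finished on MUL
t=7  I1→R1
t=8  issue I2 (MUL)
t=9  I2 read-ops | issue I3 (DIV)
t=13  I2 finished on MUL
t=14  I2→R3
t=15  I3 read-ops | issue I4 (MUL)
t=16  issue I5 (ADD)
t=23  I3 finished on DIV
t=24  I3→R1
t=25  I4 read-ops
t=29  I4 finished on MUL
t=30  I4→R4
t=31  I5 read-ops
t=33  I5 finished on ADD
t=34  I5→R0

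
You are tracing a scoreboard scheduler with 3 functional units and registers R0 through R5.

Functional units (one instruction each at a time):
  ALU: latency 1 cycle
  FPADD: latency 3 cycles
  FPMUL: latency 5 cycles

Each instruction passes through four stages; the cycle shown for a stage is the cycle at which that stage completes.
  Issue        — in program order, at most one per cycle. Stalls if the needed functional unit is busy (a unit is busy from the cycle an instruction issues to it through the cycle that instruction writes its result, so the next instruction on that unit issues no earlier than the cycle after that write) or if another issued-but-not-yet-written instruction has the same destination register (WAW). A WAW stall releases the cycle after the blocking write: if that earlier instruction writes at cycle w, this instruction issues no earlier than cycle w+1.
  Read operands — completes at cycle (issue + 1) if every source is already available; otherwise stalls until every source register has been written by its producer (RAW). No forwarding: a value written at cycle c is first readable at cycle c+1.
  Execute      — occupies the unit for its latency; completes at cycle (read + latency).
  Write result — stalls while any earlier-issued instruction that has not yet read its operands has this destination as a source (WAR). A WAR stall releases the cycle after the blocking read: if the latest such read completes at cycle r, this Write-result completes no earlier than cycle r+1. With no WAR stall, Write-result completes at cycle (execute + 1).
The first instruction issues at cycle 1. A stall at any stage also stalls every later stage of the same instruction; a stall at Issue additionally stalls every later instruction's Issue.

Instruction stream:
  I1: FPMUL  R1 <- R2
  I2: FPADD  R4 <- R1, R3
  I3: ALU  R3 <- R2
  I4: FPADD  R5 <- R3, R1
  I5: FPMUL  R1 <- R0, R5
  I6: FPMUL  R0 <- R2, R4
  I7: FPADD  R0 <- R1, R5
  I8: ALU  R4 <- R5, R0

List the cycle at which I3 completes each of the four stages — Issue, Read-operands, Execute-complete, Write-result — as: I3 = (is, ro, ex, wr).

I1: IS=1 RO=2 EX=7 WR=8
I2: IS=2 RO=9 EX=12 WR=13  [RAW R1: wait I1 write@8]
I3: IS=3 RO=4 EX=5 WR=10  [WAR R3: wait I2 read@9]
I4: IS=14 RO=15 EX=18 WR=19  [struct: FPADD busy until I2 writes@13]
I5: IS=15 RO=20 EX=25 WR=26  [RAW R5: wait I4 write@19]
I6: IS=27 RO=28 EX=33 WR=34  [struct: FPMUL busy until I5 writes@26]
I7: IS=35 RO=36 EX=39 WR=40  [WAW R0: wait I6 write@34]
I8: IS=36 RO=41 EX=42 WR=43  [RAW R0: wait I7 write@40]

I3 = (3, 4, 5, 10)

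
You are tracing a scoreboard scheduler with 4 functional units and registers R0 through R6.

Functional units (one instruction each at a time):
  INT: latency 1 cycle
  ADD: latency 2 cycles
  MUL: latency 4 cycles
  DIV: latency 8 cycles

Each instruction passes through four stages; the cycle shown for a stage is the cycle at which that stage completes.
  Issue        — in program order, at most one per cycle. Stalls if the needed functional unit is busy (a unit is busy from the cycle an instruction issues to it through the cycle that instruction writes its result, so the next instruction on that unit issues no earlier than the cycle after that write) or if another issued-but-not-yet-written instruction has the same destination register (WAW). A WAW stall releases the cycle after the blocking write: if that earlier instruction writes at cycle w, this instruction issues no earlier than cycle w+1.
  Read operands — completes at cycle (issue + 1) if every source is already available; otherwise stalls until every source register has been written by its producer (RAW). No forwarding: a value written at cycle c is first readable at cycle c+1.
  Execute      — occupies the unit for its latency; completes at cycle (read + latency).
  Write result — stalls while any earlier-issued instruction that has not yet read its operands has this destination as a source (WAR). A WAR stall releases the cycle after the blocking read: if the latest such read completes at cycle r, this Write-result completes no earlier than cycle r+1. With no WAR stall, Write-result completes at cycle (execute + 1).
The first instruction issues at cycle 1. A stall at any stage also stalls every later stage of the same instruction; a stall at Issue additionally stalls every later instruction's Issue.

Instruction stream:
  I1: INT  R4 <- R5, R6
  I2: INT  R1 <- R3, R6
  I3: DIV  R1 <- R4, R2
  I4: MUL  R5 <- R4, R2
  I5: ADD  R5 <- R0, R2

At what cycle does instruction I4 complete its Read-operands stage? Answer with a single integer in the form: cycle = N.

cycle = 11

[I1] 1/2/3/4
[I2] 5/6/7/8  (struct: INT busy until I1 writes@4)
[I3] 9/10/18/19  (WAW R1: wait I2 write@8)
[I4] 10/11/15/16
[I5] 17/18/20/21  (WAW R5: wait I4 write@16)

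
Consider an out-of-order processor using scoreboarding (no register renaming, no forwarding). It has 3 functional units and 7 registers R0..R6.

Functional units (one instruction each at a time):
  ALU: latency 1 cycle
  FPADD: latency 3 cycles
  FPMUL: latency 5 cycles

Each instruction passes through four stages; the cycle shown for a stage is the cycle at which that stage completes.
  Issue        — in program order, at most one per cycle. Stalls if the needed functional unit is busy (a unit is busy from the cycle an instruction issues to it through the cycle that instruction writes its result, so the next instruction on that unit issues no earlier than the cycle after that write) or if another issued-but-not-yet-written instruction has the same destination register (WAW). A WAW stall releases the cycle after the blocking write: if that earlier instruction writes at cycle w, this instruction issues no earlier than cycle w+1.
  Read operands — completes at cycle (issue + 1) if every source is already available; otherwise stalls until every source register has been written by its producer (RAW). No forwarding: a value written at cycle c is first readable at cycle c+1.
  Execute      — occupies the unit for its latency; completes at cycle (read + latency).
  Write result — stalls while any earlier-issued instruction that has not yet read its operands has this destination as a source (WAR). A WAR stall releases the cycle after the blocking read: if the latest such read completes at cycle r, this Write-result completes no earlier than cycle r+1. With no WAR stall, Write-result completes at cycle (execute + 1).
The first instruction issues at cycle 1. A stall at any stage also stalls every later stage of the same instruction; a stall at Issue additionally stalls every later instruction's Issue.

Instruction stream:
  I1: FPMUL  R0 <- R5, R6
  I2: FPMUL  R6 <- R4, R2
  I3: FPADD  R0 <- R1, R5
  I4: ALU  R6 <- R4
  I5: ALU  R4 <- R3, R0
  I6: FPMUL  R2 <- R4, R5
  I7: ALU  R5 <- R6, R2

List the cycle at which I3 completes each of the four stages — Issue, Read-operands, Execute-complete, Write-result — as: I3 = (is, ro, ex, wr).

I3 = (10, 11, 14, 15)

t=1  I1 dispatched to FPMUL
t=2  I1 operands ready
t=7  I1 complete
t=8  R0←I1
t=9  I2 dispatched to FPMUL
t=10  I2 operands ready; I3 dispatched to FPADD
t=11  I3 operands ready
t=14  I3 complete
t=15  I2 complete; R0←I3
t=16  R6←I2
t=17  I4 dispatched to ALU
t=18  I4 operands ready
t=19  I4 complete
t=20  R6←I4
t=21  I5 dispatched to ALU
t=22  I5 operands ready; I6 dispatched to FPMUL
t=23  I5 complete
t=24  R4←I5
t=25  I6 operands ready; I7 dispatched to ALU
t=30  I6 complete
t=31  R2←I6
t=32  I7 operands ready
t=33  I7 complete
t=34  R5←I7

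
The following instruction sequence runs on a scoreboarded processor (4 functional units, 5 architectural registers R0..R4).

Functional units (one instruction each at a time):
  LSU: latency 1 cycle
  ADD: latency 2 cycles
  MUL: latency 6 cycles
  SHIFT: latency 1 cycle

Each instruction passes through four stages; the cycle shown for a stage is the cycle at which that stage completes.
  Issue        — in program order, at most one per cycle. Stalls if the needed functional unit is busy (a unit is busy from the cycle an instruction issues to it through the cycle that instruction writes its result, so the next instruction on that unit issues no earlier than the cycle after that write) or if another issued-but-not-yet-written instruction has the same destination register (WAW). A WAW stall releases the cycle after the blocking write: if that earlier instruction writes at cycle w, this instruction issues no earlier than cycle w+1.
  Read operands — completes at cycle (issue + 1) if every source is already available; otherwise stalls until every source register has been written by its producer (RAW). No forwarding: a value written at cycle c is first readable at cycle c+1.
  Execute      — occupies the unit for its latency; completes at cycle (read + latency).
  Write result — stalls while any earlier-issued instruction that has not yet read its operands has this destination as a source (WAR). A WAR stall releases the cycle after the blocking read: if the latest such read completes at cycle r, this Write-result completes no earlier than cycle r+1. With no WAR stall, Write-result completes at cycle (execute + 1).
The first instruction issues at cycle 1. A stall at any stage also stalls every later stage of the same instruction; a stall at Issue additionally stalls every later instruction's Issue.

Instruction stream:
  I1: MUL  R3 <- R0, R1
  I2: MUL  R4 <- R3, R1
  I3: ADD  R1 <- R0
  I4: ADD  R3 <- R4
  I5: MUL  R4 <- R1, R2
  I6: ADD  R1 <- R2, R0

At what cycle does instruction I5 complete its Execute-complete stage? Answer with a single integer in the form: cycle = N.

cycle = 26

t=1  issue I1 (MUL)
t=2  I1 read-ops
t=8  I1 finished on MUL
t=9  I1→R3
t=10  issue I2 (MUL)
t=11  I2 read-ops; issue I3 (ADD)
t=12  I3 read-ops
t=14  I3 finished on ADD
t=15  I3→R1
t=16  issue I4 (ADD)
t=17  I2 finished on MUL
t=18  I2→R4
t=19  I4 read-ops; issue I5 (MUL)
t=20  I5 read-ops
t=21  I4 finished on ADD
t=22  I4→R3
t=23  issue I6 (ADD)
t=24  I6 read-ops
t=26  I5 finished on MUL; I6 finished on ADD
t=27  I5→R4; I6→R1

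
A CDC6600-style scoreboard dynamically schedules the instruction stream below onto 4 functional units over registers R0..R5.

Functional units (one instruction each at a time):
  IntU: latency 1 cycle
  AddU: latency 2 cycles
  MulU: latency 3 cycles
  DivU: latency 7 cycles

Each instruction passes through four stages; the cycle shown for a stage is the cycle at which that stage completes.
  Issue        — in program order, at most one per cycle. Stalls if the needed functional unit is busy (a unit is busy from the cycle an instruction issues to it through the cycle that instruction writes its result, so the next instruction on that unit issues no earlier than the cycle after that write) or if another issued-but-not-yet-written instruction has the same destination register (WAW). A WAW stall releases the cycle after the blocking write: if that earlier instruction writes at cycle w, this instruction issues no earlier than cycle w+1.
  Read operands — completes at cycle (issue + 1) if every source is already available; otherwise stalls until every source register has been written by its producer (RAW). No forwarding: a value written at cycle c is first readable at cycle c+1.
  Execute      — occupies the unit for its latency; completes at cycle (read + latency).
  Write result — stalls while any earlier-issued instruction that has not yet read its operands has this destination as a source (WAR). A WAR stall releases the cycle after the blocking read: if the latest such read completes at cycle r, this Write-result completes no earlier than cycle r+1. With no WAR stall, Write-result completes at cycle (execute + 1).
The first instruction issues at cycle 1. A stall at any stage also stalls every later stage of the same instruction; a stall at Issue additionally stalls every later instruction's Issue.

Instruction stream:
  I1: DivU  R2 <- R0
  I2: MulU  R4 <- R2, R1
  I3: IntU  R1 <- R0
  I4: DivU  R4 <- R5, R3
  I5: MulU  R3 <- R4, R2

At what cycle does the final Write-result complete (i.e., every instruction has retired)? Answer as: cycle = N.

cycle = 30

I1 -> (1, 2, 9, 10)
I2 -> (2, 11, 14, 15)  // RAW R2: wait I1 write@10
I3 -> (3, 4, 5, 12)  // WAR R1: wait I2 read@11
I4 -> (16, 17, 24, 25)  // WAW R4: wait I2 write@15
I5 -> (17, 26, 29, 30)  // RAW R4: wait I4 write@25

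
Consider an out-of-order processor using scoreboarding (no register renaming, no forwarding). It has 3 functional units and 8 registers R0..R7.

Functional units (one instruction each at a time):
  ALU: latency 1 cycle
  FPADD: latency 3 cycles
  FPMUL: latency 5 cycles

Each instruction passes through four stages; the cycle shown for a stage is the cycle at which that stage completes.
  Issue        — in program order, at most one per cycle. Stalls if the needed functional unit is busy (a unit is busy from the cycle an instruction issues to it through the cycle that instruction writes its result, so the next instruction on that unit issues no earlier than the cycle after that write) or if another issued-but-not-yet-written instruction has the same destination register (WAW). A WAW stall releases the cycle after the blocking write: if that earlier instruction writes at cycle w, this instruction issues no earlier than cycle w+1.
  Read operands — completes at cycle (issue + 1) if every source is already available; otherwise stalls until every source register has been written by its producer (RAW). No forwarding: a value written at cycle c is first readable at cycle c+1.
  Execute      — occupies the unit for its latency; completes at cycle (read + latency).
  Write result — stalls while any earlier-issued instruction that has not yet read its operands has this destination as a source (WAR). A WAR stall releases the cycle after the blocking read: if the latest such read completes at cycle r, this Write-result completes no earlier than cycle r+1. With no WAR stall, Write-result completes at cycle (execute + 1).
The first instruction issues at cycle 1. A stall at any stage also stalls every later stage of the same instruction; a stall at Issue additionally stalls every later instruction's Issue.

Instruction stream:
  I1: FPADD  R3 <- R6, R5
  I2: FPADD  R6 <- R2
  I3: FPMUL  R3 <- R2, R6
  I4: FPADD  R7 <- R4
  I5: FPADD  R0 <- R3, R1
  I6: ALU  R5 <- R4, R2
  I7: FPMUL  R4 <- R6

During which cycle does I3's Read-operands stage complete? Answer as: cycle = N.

cycle = 13

1) issue 1, read 2, done 5, write 6
2) issue 7, read 8, done 11, write 12  <struct: FPADD busy until I1 writes@6>
3) issue 8, read 13, done 18, write 19  <RAW R6: wait I2 write@12>
4) issue 13, read 14, done 17, write 18  <struct: FPADD busy until I2 writes@12>
5) issue 19, read 20, done 23, write 24  <struct: FPADD busy until I4 writes@18>
6) issue 20, read 21, done 22, write 23
7) issue 21, read 22, done 27, write 28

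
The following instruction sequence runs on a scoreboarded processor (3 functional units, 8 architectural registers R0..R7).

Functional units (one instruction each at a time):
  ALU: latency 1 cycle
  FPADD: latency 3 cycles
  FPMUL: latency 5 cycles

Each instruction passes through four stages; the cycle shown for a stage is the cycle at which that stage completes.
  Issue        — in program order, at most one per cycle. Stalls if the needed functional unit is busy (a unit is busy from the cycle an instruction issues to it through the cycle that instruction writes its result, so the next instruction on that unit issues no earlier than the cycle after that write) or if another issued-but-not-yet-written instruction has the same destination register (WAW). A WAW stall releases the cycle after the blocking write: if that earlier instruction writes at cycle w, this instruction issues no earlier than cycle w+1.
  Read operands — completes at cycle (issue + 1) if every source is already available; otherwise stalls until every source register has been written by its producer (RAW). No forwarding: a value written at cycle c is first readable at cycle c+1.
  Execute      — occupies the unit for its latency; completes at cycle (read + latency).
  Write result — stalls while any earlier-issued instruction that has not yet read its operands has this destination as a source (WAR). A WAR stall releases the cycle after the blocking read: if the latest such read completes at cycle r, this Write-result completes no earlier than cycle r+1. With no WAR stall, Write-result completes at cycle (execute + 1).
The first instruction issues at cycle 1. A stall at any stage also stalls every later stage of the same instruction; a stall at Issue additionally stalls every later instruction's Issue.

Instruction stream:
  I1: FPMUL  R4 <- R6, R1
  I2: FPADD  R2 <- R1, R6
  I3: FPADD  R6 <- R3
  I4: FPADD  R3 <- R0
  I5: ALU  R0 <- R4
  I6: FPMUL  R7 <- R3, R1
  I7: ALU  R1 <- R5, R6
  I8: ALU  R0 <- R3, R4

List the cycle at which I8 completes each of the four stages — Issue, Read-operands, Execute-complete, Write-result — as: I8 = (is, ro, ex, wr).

I8 = (23, 24, 25, 26)

I1: IS=1 RO=2 EX=7 WR=8
I2: IS=2 RO=3 EX=6 WR=7
I3: IS=8 RO=9 EX=12 WR=13  [struct: FPADD busy until I2 writes@7]
I4: IS=14 RO=15 EX=18 WR=19  [struct: FPADD busy until I3 writes@13]
I5: IS=15 RO=16 EX=17 WR=18
I6: IS=16 RO=20 EX=25 WR=26  [RAW R3: wait I4 write@19]
I7: IS=19 RO=20 EX=21 WR=22  [struct: ALU busy until I5 writes@18]
I8: IS=23 RO=24 EX=25 WR=26  [struct: ALU busy until I7 writes@22]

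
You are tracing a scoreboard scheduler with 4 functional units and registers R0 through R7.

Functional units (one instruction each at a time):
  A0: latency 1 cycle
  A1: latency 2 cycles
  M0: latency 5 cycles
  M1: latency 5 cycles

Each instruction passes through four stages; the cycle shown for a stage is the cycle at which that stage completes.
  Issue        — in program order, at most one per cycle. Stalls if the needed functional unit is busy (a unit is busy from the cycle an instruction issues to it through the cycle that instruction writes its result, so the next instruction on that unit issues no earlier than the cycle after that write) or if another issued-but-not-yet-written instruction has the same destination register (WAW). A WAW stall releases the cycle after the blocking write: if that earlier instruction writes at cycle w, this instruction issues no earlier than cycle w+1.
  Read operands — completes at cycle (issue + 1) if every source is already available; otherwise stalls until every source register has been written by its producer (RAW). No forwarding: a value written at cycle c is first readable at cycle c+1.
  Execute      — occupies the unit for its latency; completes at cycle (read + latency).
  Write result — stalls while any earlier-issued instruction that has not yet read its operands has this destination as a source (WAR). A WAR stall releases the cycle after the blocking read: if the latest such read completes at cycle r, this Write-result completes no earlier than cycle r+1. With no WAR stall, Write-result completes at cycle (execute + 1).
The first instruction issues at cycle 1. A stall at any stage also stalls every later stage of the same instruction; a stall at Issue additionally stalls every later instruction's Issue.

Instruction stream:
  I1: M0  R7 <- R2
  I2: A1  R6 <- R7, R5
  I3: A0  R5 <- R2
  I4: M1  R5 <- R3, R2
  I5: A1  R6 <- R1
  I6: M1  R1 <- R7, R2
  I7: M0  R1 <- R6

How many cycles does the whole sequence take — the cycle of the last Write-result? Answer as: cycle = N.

cycle = 34

[1] I1→M0
[2] I1 RO | I2→A1
[3] I3→A0
[4] I3 RO
[5] I3 EX
[7] I1 EX
[8] I1 WR R7
[9] I2 RO
[10] I3 WR R5
[11] I2 EX | I4→M1
[12] I2 WR R6 | I4 RO
[13] I5→A1
[14] I5 RO
[16] I5 EX
[17] I4 EX | I5 WR R6
[18] I4 WR R5
[19] I6→M1
[20] I6 RO
[25] I6 EX
[26] I6 WR R1
[27] I7→M0
[28] I7 RO
[33] I7 EX
[34] I7 WR R1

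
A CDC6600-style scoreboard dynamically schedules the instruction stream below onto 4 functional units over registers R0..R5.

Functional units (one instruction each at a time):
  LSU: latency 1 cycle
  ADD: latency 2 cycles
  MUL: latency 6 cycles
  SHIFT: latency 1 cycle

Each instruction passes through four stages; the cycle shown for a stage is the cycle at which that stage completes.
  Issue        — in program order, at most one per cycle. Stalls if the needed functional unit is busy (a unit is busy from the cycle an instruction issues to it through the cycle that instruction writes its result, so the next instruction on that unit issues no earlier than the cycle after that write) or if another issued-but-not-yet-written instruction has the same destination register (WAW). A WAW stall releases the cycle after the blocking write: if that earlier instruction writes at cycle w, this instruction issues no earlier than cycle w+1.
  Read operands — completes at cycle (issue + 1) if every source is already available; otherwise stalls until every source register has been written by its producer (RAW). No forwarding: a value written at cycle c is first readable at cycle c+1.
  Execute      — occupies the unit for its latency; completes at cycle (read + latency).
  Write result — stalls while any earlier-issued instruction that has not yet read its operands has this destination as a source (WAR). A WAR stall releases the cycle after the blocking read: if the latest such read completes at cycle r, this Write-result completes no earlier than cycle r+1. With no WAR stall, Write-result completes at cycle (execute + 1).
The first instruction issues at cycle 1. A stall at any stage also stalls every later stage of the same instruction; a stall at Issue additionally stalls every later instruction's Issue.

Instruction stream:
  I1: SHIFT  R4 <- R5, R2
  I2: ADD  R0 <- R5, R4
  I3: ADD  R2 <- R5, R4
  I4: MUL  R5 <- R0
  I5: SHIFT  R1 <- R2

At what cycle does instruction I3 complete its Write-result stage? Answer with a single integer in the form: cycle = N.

cycle = 13

  I1 | 1 | 2 | 3 | 4
  I2 | 2 | 5 | 7 | 8   RAW R4: wait I1 write@4
  I3 | 9 | 10 | 12 | 13   struct: ADD busy until I2 writes@8
  I4 | 10 | 11 | 17 | 18
  I5 | 11 | 14 | 15 | 16   RAW R2: wait I3 write@13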